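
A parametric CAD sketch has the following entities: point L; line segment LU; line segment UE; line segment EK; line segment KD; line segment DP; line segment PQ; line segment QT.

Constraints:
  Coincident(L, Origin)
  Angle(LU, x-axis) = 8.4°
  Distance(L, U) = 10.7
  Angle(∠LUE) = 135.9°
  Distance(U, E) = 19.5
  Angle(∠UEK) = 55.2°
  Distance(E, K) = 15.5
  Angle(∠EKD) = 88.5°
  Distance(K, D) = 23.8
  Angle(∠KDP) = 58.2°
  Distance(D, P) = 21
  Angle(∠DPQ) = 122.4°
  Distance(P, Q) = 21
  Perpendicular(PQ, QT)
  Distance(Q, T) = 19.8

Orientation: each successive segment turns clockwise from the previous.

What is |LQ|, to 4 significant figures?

35.96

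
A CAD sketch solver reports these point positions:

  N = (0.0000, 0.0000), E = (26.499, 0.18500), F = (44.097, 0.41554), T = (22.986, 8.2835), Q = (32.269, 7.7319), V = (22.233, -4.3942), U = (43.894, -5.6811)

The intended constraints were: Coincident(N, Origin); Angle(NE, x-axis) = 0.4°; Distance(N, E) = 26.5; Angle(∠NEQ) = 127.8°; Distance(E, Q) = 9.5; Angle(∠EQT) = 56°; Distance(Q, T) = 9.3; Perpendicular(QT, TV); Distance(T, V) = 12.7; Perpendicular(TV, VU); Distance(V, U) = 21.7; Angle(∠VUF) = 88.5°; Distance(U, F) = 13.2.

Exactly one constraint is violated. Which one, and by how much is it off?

Distance(U, F) = 13.2 — off by 7.10.

N = (0.00, 0.00) ✓; NE at 0.4000° ✓; |NE| = 26.50 ✓; ∠NEQ = 127.8° ✓; |EQ| = 9.500 ✓; ∠EQT = 56.00° ✓; |QT| = 9.299 ✓; ∠(QT, TV) = 90.00° ✓; |TV| = 12.70 ✓; ∠(TV, VU) = 90.00° ✓; |VU| = 21.70 ✓; ∠VUF = 88.51° ✓; |UF| = 6.100 ✗.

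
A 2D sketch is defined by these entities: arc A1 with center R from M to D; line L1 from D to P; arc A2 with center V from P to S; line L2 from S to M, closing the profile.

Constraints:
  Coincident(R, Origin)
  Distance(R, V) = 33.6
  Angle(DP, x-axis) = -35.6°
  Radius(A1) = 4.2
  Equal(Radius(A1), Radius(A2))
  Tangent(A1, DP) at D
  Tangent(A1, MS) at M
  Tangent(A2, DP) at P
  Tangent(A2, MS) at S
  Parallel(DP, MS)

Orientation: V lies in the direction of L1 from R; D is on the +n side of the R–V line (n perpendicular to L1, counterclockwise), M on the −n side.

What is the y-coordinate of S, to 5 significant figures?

-22.974

Tangency of A1 to both parallel lines with radius 4.2 puts D and M at R ± 4.2·n: D = (2.4449, 3.4150), M = (-2.4449, -3.4150). Equal radii place P and S the same way about V: P = V + 4.2·n = (29.765, -16.144), S = V − 4.2·n = (24.875, -22.974). So S.y = -22.974.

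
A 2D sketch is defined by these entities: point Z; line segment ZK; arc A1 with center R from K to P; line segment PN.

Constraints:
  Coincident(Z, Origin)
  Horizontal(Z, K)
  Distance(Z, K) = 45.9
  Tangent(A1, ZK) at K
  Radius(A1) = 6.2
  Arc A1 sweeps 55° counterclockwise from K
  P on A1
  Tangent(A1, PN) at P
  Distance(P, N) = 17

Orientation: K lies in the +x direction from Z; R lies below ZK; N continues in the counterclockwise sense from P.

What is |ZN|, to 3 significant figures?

35.2

Z is at the origin; ZK is horizontal with |ZK| = 45.9 and K on the +x side, so K = (45.9, 0.00). Tangency of A1 to ZK means the radius RK is perpendicular to ZK, so R = K + (0, -6.2) = (45.9, -6.20). On A1, K sits at bearing 90° from R; a 55° counterclockwise sweep puts P at bearing 145°, so P = R + 6.2·(cos 145°, sin 145°) = (40.8, -2.64). Since A1 is tangent to PN there, RP ⟂ PN, so PN runs along (−sin 145°, cos 145°); with |PN| = 17.0, N = (31.1, -16.6). Then |ZN| = |N − Z| = 35.2.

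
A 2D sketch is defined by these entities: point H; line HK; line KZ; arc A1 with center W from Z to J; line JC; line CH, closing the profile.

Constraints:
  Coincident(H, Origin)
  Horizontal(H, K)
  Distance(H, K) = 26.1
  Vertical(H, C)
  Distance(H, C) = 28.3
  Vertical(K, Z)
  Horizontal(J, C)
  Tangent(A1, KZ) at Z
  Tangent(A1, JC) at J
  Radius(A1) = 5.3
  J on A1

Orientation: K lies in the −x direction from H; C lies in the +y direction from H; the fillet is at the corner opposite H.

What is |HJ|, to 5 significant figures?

35.122

H is at the origin; H and K share the same y with |HK| = 26.1 and K on the −x side, so K = (-26.100, 0.0000). HC is vertical with |HC| = 28.3 and C on the +y side, so C = (0.0000, 28.300). The virtual corner opposite H is at (-26.100, 28.300). Since A1 is tangent to KZ there, WZ ⟂ KZ and since A1 is tangent to JC there, WJ ⟂ JC, with radius 5.3, so the center W sits 5.3 in from both sides at W = (-20.800, 23.000). That places the tangent points at Z = (-26.100, 23.000) on KZ and J = (-20.800, 28.300) on JC. Then |HJ| = |J − H| = 35.122.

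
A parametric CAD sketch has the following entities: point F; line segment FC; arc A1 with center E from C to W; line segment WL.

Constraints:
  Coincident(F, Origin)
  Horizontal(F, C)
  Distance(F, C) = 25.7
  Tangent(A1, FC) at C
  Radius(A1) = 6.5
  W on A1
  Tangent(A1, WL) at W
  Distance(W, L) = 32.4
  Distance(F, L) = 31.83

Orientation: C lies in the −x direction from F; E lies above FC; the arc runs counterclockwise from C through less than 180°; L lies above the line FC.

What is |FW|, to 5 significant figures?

20.306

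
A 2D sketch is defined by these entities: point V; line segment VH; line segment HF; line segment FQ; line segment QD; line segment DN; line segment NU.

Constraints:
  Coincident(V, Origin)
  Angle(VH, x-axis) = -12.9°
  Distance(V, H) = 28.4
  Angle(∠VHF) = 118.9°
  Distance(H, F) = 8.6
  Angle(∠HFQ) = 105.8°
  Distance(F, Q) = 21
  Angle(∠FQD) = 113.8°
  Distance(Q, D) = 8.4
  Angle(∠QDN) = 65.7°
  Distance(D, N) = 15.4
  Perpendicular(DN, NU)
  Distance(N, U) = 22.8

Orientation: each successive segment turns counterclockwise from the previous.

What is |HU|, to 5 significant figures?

26.197

V is at the origin; VH runs at -12.9° with length 28.4, so H = (27.683, -6.3403). ∠VHF = 118.9° gives HF at 48.200° from the x-axis; with |HF| = 8.6, F = (33.415, 0.070790). ∠HFQ = 105.8° gives FQ at 122.40° from the x-axis; with |FQ| = 21.0, Q = (22.163, 17.802). ∠FQD = 113.8° gives QD at -171.40° from the x-axis; with |QD| = 8.4, D = (13.857, 16.546). ∠QDN = 65.7° gives DN at -57.100° from the x-axis; with |DN| = 15.4, N = (22.222, 3.6154). DN ⟂ NU, so NU runs at 32.900°; with |NU| = 22.8, U = (41.366, 16.000). Then |HU| = |U − H| = 26.197.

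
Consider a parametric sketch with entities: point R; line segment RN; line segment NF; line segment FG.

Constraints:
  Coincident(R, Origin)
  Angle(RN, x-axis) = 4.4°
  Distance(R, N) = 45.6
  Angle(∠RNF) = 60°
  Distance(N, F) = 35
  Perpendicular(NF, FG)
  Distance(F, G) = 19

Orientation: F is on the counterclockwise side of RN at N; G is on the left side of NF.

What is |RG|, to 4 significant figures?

23.85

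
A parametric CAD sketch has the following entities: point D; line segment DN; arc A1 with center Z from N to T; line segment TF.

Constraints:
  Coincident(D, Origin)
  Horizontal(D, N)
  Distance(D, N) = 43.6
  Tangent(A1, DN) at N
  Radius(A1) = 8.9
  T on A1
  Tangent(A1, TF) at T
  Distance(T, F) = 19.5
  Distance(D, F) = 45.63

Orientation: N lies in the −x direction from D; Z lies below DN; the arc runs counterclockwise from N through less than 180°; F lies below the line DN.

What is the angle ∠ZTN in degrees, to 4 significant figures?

21.56°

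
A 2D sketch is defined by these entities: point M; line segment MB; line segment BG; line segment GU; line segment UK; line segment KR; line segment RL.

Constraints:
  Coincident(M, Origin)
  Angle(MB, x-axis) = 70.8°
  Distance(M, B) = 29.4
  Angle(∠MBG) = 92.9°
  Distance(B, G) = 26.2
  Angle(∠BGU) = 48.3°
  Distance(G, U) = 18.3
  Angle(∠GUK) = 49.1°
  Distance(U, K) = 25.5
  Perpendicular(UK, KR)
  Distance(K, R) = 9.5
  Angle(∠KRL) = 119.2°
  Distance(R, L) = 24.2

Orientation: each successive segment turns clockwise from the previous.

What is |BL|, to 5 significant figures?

35.212

M is at the origin; MB runs at 70.8° with length 29.4, so B = (9.6687, 27.765). ∠MBG = 92.9° gives BG at -16.300° from the x-axis; with |BG| = 26.2, G = (34.816, 20.411). ∠BGU = 48.3° gives GU at -148.00° from the x-axis; with |GU| = 18.3, U = (19.296, 10.714). ∠GUK = 49.1° gives UK at 81.100° from the x-axis; with |UK| = 25.5, K = (23.241, 35.907). The perpendicularity gives KR at right angles to UK, so KR runs at -8.9000°; with |KR| = 9.5, R = (32.627, 34.437). ∠KRL = 119.2° gives RL at -69.700° from the x-axis; with |RL| = 24.2, L = (41.023, 11.740). Then |BL| = |L − B| = 35.212.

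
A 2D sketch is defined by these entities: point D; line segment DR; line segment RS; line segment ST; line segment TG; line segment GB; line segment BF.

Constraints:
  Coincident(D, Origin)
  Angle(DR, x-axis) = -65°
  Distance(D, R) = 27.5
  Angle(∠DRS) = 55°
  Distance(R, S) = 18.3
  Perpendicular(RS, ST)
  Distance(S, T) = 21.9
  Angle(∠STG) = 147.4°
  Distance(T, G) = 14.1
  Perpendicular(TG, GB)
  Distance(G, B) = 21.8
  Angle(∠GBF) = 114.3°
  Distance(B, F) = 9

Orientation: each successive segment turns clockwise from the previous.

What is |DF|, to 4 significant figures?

24.05

The perpendicularity gives GB at right angles to TG, so GB runs at -42.60°; with |GB| = 21.8, B = (22.99, -4.555). ∠GBF = 114.3° gives BF at -108.3° from the x-axis; with |BF| = 9.0, F = (20.17, -13.10). Then |DF| = |F − D| = 24.05.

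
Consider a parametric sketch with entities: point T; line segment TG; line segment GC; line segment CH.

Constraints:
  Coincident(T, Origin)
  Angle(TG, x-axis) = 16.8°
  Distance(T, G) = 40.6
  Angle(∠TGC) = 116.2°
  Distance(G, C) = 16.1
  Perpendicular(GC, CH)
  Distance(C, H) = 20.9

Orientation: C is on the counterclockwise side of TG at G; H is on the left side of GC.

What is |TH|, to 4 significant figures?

37.40

T is at the origin; TG runs at 16.8° with length 40.6, so G = 40.6·(cos 16.8°, sin 16.8°) = (38.87, 11.73). ∠TGC = 116.2°, so GC runs at 16.8° + (180° − 116.2°) = 80.60° from the x-axis; with |GC| = 16.1, C = G + 16.1·(cos 80.60°, sin 80.60°) = (41.50, 27.62). The perpendicularity gives CH at right angles to GC; with |CH| = 20.9 on the left of GC, H = C + 20.9·(-0.9866, 0.1633) = (20.88, 31.03). Then |TH| = |H − T| = 37.40.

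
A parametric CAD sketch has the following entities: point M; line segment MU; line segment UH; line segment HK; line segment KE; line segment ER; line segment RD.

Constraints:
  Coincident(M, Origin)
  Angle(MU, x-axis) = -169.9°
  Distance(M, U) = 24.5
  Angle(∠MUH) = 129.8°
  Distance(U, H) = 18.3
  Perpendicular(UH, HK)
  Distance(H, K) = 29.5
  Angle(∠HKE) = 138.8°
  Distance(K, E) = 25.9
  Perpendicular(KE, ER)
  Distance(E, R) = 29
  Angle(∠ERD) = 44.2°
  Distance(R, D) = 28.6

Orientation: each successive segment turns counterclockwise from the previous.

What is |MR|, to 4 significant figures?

12.10

∠HKE = 138.8° gives KE at 11.50° from the x-axis; with |KE| = 25.9, E = (17.82, -29.64). KE is perpendicular to ER, so ER runs at 101.5°; with |ER| = 29.0, R = (12.04, -1.227). Then |MR| = |R − M| = 12.10.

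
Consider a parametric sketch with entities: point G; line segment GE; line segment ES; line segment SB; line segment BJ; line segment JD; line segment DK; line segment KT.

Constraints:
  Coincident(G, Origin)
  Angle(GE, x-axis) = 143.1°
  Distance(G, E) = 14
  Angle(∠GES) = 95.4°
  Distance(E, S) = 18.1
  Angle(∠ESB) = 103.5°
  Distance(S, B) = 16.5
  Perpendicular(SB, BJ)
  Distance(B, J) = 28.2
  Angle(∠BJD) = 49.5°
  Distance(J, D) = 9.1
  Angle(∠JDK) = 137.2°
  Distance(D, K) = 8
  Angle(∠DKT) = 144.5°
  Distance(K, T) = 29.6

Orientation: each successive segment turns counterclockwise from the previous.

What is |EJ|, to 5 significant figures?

23.279

G is at the origin; GE runs at 143.1° with length 14.0, so E = (-11.196, 8.4059). ∠GES = 95.4° gives ES at -132.30° from the x-axis; with |ES| = 18.1, S = (-23.377, -4.9814). ∠ESB = 103.5° gives SB at -55.800° from the x-axis; with |SB| = 16.5, B = (-14.103, -18.628). SB ⟂ BJ, so BJ runs at 34.200°; with |BJ| = 28.2, J = (9.2209, -2.7775). Then |EJ| = |J − E| = 23.279.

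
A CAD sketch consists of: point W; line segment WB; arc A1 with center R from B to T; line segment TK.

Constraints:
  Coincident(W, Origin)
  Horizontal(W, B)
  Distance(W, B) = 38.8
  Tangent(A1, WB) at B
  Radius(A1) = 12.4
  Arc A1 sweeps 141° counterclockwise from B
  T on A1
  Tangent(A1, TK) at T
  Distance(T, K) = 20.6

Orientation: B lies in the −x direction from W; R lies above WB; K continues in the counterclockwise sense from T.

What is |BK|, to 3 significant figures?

35.9

W is at the origin; WB is horizontal with |WB| = 38.8 and B on the −x side, so B = (-38.8, 0.00). Since A1 is tangent to WB there, RB ⟂ WB, so R = B + (0, 12.4) = (-38.8, 12.4). On A1, B sits at bearing -90° from R; a 141° counterclockwise sweep puts T at bearing 51°, so T = R + 12.4·(cos 51°, sin 51°) = (-31.0, 22.0). A1 meets TK tangentially, so RT is at right angles to TK, so TK runs along (−sin 51°, cos 51°); with |TK| = 20.6, K = (-47.0, 35.0). Then |BK| = |K − B| = 35.9.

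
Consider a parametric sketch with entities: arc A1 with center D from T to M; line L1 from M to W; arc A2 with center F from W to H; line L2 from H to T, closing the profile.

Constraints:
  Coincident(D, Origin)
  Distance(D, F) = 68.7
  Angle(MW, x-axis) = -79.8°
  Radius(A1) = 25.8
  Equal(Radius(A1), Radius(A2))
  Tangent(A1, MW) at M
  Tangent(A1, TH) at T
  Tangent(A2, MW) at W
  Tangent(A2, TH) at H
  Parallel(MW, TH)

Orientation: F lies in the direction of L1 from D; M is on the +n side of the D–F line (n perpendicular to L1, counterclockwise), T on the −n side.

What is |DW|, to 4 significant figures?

73.38

Tangency of A1 to both parallel lines with radius 25.8 puts M and T at D ± 25.8·n: M = (25.39, 4.569), T = (-25.39, -4.569). Equal radii place W and H the same way about F: W = F + 25.8·n = (37.56, -63.05), H = F − 25.8·n = (-13.23, -72.18). Then |DW| = |W − D| = 73.38.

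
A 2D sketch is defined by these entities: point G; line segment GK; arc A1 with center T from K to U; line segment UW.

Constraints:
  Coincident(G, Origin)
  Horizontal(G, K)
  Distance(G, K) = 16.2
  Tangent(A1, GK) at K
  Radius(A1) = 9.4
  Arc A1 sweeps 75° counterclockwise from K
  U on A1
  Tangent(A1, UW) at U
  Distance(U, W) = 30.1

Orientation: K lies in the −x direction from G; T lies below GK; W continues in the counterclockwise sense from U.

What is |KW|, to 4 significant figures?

39.79

G is at the origin; GK is horizontal with |GK| = 16.2 and K on the −x side, so K = (-16.20, 0.000). A1 meets GK tangentially, so TK is at right angles to GK, so T = K + (0, -9.4) = (-16.20, -9.400). On A1, K sits at bearing 90° from T; a 75° counterclockwise sweep puts U at bearing 165°, so U = T + 9.4·(cos 165°, sin 165°) = (-25.28, -6.967). Tangency of A1 to UW means the radius TU is perpendicular to UW, so UW runs along (−sin 165°, cos 165°); with |UW| = 30.1, W = (-33.07, -36.04). Then |KW| = |W − K| = 39.79.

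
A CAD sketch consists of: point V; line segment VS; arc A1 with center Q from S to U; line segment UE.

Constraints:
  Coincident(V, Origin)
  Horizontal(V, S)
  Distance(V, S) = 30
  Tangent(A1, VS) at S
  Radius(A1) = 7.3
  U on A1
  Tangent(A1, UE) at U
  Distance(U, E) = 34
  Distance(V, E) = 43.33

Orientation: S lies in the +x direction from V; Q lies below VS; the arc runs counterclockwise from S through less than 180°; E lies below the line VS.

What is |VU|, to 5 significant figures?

23.605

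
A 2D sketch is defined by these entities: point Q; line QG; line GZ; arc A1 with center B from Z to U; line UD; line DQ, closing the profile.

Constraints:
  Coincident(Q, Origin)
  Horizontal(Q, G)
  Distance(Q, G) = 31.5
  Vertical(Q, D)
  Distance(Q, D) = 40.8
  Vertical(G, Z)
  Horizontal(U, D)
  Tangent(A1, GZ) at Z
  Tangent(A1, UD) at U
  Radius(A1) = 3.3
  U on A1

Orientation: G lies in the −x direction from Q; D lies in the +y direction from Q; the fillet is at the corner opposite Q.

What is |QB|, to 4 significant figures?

46.92

Q and D share the same x with |QD| = 40.8 and D on the +y side, so D = (0.000, 40.80). The virtual corner opposite Q is at (-31.50, 40.80). A1 meets GZ tangentially, so BZ is at right angles to GZ and tangency of A1 to UD means the radius BU is perpendicular to UD, with radius 3.3, so the center B sits 3.3 in from both sides at B = (-28.20, 37.50). Then |QB| = |B − Q| = 46.92.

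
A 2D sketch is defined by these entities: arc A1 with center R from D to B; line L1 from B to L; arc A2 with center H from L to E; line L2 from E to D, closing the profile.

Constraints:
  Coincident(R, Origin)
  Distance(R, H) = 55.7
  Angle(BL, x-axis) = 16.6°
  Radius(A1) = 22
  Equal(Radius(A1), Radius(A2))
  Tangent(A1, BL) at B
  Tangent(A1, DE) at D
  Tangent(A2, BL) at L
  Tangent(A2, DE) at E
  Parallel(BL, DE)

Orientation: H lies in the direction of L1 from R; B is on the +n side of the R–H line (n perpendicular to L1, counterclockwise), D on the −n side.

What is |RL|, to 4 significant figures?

59.89

The slot axis is L1's direction at 16.6°, so u = (cos 16.6°, sin 16.6°) = (0.9583, 0.2857) and n = (−sin 16.6°, cos 16.6°) = (-0.2857, 0.9583). R is at the origin and H lies 55.7 along u from R, so H = 55.7·u = (53.38, 15.91). Tangency of A1 to both parallel lines with radius 22.0 puts B and D at R ± 22.0·n: B = (-6.285, 21.08), D = (6.285, -21.08). Equal radii place L and E the same way about H: L = H + 22.0·n = (47.09, 37.00), E = H − 22.0·n = (59.66, -5.170). Then |RL| = |L − R| = 59.89.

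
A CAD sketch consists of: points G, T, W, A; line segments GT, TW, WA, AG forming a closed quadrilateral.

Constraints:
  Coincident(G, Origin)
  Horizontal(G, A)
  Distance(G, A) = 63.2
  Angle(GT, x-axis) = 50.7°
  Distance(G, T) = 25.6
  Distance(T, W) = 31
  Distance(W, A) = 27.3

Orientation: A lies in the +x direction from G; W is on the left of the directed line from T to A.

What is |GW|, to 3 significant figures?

52.0

G is at the origin; GA is horizontal with |GA| = 63.2 and A in +x, so A = (63.2, 0). GT runs at 50.7° with |GT| = 25.6, so T = (16.2, 19.8). W is determined by |TW| = 31.0 and |WA| = 27.3 together: it lies at the intersection of circle(T, 31.0) and circle(A, 27.3). With |TA| = 51.0, the foot of the radical line on TA is 27.6 from T and the perpendicular offset is √(31.0² − 27.6²) = 14.1. Taking the left-of-TA solution: W = (47.1, 22.1).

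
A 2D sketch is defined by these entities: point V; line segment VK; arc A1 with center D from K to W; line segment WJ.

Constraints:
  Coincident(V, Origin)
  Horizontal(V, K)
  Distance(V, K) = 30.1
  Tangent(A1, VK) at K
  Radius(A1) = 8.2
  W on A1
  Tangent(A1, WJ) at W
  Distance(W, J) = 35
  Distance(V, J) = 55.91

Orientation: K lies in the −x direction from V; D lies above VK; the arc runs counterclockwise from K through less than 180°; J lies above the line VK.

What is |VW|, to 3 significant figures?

25.0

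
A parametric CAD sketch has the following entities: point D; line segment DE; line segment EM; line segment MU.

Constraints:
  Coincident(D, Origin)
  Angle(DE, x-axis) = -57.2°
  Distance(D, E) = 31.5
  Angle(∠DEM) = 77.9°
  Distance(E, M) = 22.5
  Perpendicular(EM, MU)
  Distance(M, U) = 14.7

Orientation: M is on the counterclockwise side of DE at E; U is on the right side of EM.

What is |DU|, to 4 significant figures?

48.20

∠DEM = 77.9°, so EM runs at -57.2° + (180° − 77.9°) = 44.90° from the x-axis; with |EM| = 22.5, M = E + 22.5·(cos 44.90°, sin 44.90°) = (33.00, -10.60). EM ⟂ MU; with |MU| = 14.7 on the right of EM, U = M + 14.7·(0.7059, -0.7083) = (43.38, -21.01). Then |DU| = |U − D| = 48.20.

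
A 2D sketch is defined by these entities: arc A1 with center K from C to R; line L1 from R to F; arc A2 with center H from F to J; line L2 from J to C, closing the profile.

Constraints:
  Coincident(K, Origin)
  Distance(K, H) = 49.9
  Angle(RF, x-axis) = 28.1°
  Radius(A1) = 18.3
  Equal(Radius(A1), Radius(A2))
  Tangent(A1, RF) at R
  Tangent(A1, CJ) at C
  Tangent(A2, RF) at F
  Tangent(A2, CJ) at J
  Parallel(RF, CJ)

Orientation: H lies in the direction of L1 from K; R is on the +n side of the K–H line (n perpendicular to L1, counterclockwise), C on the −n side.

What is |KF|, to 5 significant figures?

53.150

The slot axis is L1's direction at 28.1°, so u = (cos 28.1°, sin 28.1°) = (0.88213, 0.47101) and n = (−sin 28.1°, cos 28.1°) = (-0.47101, 0.88213). K is at the origin and H lies 49.9 along u from K, so H = 49.9·u = (44.018, 23.503). Tangency of A1 to both parallel lines with radius 18.3 puts R and C at K ± 18.3·n: R = (-8.6195, 16.143), C = (8.6195, -16.143). Equal radii place F and J the same way about H: F = H + 18.3·n = (35.399, 39.646), J = H − 18.3·n = (52.638, 7.3606). Then |KF| = |F − K| = 53.150.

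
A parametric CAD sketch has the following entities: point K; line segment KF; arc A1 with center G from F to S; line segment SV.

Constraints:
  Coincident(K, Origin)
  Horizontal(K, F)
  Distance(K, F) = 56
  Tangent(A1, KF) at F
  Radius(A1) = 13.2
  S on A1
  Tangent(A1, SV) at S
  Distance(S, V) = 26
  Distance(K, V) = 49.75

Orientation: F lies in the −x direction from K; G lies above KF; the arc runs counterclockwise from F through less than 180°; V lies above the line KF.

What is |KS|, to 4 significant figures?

44.36

K is at the origin; KF is horizontal with |KF| = 56.0 and F on the −x side, so F = (-56.00, 0.000). Since A1 is tangent to KF there, GF ⟂ KF, so G = F + (0, 13.2) = (-56.00, 13.20). Since GS ⟂ SV (tangency), |GV| = √(13.2² + 26.0²) = 29.16 regardless of where S sits on A1. So V lies on both circle(K, 49.75) and circle(G, 29.16); the above-KF intersection is V = (-35.96, 34.38). S is the foot of the tangent from V: S = (-43.34, 9.451).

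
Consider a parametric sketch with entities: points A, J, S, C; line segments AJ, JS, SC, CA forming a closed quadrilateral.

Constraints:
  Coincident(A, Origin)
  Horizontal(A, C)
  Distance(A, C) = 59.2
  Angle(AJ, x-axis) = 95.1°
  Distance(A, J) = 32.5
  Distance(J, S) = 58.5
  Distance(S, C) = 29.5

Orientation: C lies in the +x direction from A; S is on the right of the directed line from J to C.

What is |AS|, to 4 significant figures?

35.84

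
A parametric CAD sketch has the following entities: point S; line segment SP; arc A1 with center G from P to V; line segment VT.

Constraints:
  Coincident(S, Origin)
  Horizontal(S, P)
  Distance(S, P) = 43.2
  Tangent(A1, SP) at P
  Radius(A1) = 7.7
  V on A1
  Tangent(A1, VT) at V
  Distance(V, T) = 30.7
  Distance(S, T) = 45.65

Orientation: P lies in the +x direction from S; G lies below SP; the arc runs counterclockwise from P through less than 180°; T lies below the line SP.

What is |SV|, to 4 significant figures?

36.20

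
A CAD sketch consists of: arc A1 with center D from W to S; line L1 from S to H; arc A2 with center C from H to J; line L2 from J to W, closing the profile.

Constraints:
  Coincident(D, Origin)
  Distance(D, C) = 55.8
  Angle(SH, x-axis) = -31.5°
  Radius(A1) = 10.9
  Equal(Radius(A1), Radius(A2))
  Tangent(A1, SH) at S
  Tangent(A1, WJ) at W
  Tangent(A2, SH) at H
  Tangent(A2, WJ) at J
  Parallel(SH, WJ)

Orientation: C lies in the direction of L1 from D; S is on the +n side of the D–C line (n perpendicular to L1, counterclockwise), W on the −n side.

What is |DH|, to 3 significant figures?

56.9

The slot axis is L1's direction at -31.5°, so u = (cos -31.5°, sin -31.5°) = (0.853, -0.522) and n = (−sin -31.5°, cos -31.5°) = (0.522, 0.853). D is at the origin and C lies 55.8 along u from D, so C = 55.8·u = (47.6, -29.2). Tangency of A1 to both parallel lines with radius 10.9 puts S and W at D ± 10.9·n: S = (5.70, 9.29), W = (-5.70, -9.29). Equal radii place H and J the same way about C: H = C + 10.9·n = (53.3, -19.9), J = C − 10.9·n = (41.9, -38.4). Then |DH| = |H − D| = 56.9.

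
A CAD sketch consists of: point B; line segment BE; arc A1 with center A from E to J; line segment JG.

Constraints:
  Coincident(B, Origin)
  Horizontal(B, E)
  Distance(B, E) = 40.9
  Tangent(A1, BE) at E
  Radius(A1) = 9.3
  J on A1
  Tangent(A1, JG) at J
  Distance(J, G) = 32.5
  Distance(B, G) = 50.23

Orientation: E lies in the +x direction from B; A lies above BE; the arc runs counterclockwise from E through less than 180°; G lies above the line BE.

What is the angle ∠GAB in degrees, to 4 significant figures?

82.32°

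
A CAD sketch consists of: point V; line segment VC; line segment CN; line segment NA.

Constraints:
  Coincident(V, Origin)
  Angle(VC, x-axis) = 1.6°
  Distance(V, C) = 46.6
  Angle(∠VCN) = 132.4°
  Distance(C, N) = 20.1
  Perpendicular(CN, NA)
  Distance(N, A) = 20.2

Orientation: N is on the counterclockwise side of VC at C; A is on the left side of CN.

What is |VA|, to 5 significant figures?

53.447

V is at the origin; VC runs at 1.6° with length 46.6, so C = 46.6·(cos 1.6°, sin 1.6°) = (46.582, 1.3011). ∠VCN = 132.4°, so CN runs at 1.6° + (180° − 132.4°) = 49.200° from the x-axis; with |CN| = 20.1, N = C + 20.1·(cos 49.200°, sin 49.200°) = (59.716, 16.517). CN ⟂ NA; with |NA| = 20.2 on the left of CN, A = N + 20.2·(-0.75700, 0.65342) = (44.424, 29.716). Then |VA| = |A − V| = 53.447.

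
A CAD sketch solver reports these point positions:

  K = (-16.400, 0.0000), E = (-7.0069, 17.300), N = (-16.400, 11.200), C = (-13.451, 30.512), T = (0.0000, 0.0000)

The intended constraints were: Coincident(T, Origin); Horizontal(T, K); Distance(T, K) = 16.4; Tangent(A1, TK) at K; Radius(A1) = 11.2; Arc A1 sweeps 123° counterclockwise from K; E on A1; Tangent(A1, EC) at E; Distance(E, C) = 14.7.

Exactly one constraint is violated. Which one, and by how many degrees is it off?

Tangent(A1, EC) at E — off by 7.00°.

T = (0.00, 0.00) ✓; T.y = 0.00, K.y = 0.00 ✓; |TK| = 16.40 ✓; ∠(NK, KT) = 90.00° ✓; |NK| = 11.20 ✓; bearing(N→E) − bearing(N→K) = 123.0° ✓; |NE| = 11.20 ✓; ∠(NE, EC) = 97.00° ✗; |EC| = 14.70 ✓.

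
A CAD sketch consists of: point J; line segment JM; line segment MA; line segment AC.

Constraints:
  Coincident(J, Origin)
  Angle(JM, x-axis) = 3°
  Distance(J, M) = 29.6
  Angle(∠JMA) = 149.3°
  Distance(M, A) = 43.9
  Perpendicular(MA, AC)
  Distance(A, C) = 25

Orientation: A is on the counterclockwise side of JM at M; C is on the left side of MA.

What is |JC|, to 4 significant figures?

70.05

∠JMA = 149.3°, so MA runs at 3.0° + (180° − 149.3°) = 33.70° from the x-axis; with |MA| = 43.9, A = M + 43.9·(cos 33.70°, sin 33.70°) = (66.08, 25.91). The perpendicularity gives AC at right angles to MA; with |AC| = 25.0 on the left of MA, C = A + 25.0·(-0.5548, 0.8320) = (52.21, 46.71). Then |JC| = |C − J| = 70.05.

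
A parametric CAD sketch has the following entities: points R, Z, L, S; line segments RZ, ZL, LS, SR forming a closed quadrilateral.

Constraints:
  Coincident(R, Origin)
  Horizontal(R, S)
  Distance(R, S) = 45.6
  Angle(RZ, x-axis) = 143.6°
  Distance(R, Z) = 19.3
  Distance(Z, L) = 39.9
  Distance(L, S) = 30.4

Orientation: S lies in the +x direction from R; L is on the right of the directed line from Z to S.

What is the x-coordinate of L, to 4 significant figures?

17.33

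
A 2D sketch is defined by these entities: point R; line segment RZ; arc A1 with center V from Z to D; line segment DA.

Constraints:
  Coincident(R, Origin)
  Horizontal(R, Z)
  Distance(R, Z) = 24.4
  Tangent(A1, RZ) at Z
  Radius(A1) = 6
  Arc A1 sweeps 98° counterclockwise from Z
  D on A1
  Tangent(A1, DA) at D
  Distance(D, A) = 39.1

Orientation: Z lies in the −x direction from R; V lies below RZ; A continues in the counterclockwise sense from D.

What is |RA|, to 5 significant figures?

51.916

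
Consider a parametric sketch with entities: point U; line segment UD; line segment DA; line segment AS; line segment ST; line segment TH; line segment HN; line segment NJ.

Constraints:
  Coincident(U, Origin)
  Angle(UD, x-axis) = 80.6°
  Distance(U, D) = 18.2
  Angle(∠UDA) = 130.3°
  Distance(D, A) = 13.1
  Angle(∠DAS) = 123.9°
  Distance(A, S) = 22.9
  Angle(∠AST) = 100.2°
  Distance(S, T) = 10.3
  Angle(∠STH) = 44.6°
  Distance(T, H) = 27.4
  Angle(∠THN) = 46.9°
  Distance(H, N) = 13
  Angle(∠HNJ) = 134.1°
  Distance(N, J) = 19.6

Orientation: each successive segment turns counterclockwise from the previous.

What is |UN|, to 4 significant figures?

40.60

U is at the origin; UD runs at 80.6° with length 18.2, so D = (2.973, 17.96). ∠UDA = 130.3° gives DA at 130.3° from the x-axis; with |DA| = 13.1, A = (-5.500, 27.95). ∠DAS = 123.9° gives AS at -173.6° from the x-axis; with |AS| = 22.9, S = (-28.26, 25.39). ∠AST = 100.2° gives ST at -93.80° from the x-axis; with |ST| = 10.3, T = (-28.94, 15.12). ∠STH = 44.6° gives TH at 41.60° from the x-axis; with |TH| = 27.4, H = (-8.451, 33.31). ∠THN = 46.9° gives HN at 174.7° from the x-axis; with |HN| = 13.0, N = (-21.40, 34.51). Then |UN| = |N − U| = 40.60.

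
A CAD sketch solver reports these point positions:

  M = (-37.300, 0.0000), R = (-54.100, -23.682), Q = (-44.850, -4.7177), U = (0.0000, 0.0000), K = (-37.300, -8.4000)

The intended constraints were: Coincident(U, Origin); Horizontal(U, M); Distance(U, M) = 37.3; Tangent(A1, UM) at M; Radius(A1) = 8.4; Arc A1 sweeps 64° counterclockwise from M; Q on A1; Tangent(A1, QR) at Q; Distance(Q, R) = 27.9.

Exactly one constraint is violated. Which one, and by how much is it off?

Distance(Q, R) = 27.9 — off by 6.80.

U = (0.00, 0.00) ✓; U.y = 0.00, M.y = 0.00 ✓; |UM| = 37.30 ✓; ∠(KM, MU) = 90.00° ✓; |KM| = 8.400 ✓; bearing(K→Q) − bearing(K→M) = 64.00° ✓; |KQ| = 8.400 ✓; ∠(KQ, QR) = 90.00° ✓; |QR| = 21.10 ✗.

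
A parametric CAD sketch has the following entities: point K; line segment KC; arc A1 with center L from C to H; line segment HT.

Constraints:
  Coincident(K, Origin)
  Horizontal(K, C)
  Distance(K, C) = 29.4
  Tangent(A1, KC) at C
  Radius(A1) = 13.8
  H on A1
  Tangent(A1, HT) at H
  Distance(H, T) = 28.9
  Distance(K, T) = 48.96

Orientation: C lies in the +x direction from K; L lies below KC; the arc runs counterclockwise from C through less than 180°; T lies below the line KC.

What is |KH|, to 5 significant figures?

22.462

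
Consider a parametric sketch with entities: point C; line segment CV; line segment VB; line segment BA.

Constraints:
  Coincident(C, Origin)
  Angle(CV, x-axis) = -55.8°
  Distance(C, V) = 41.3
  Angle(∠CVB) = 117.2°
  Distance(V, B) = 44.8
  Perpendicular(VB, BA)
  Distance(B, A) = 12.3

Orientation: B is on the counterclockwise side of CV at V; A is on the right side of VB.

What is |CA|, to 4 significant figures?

80.37

∠CVB = 117.2°, so VB runs at -55.8° + (180° − 117.2°) = 7.000° from the x-axis; with |VB| = 44.8, B = V + 44.8·(cos 7.000°, sin 7.000°) = (67.68, -28.70). VB ⟂ BA; with |BA| = 12.3 on the right of VB, A = B + 12.3·(0.1219, -0.9925) = (69.18, -40.91). Then |CA| = |A − C| = 80.37.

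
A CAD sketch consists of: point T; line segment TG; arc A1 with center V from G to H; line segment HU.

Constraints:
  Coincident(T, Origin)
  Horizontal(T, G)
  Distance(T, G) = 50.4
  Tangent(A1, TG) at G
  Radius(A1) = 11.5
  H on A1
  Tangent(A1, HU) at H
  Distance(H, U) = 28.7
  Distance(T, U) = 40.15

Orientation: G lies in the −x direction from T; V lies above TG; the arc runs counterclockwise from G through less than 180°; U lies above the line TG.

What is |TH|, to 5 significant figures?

40.857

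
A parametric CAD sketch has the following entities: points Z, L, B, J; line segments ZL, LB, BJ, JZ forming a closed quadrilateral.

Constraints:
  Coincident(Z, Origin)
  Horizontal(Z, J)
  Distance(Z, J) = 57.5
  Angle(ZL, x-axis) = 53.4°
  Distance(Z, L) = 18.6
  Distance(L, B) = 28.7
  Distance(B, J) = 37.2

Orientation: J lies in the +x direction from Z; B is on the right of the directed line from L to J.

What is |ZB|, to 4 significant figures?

24.97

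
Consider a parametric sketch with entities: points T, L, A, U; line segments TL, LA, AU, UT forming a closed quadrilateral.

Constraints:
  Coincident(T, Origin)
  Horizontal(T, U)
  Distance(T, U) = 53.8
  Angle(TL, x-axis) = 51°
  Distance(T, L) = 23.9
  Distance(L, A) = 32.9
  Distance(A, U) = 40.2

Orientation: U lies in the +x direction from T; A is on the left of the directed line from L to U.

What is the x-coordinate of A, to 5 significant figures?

41.413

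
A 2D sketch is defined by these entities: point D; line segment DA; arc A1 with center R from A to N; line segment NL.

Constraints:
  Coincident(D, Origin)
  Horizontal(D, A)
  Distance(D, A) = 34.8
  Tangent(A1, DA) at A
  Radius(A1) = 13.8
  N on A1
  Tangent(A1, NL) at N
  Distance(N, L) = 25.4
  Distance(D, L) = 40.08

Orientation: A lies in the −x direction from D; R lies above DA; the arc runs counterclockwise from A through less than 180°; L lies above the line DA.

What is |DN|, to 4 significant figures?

24.08

D is at the origin; DA is horizontal with |DA| = 34.8 and A on the −x side, so A = (-34.80, 0.000). Since A1 is tangent to DA there, RA ⟂ DA, so R = A + (0, 13.8) = (-34.80, 13.80). Since RN ⟂ NL (tangency), |RL| = √(13.8² + 25.4²) = 28.91 regardless of where N sits on A1. So L lies on both circle(D, 40.08) and circle(R, 28.91); the above-DA intersection is L = (-16.78, 36.40). N is the foot of the tangent from L: N = (-21.21, 11.39).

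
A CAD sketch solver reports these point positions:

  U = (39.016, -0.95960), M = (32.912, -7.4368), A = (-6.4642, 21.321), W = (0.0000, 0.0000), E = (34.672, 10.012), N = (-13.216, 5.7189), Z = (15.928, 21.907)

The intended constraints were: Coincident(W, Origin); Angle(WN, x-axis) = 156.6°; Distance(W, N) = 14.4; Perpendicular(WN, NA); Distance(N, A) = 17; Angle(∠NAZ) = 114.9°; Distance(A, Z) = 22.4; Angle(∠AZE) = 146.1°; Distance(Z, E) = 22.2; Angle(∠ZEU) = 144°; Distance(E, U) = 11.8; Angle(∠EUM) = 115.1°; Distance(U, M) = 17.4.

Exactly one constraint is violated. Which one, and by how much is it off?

Distance(U, M) = 17.4 — off by 8.50.

W = (0.00, 0.00) ✓; WN at 156.6° ✓; |WN| = 14.40 ✓; ∠(WN, NA) = 90.00° ✓; |NA| = 17.00 ✓; ∠NAZ = 114.9° ✓; |AZ| = 22.40 ✓; ∠AZE = 146.1° ✓; |ZE| = 22.20 ✓; ∠ZEU = 144.0° ✓; |EU| = 11.80 ✓; ∠EUM = 115.1° ✓; |UM| = 8.900 ✗.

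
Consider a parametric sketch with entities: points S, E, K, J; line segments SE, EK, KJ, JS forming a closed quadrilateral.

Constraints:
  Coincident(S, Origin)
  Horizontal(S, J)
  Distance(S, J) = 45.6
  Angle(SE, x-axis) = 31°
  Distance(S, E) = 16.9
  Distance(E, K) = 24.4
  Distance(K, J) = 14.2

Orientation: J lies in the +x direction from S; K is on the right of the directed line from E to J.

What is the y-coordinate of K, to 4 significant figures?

-6.940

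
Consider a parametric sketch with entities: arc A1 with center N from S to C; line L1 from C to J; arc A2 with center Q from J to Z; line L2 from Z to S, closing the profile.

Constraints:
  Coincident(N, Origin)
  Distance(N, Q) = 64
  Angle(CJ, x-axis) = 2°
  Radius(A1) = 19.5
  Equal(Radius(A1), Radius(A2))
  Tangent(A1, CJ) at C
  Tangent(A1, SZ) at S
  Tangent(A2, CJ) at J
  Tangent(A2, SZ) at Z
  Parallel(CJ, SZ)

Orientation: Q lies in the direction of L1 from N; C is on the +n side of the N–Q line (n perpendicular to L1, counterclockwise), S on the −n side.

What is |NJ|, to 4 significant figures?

66.90

Tangency of A1 to both parallel lines with radius 19.5 puts C and S at N ± 19.5·n: C = (-0.6805, 19.49), S = (0.6805, -19.49). Equal radii place J and Z the same way about Q: J = Q + 19.5·n = (63.28, 21.72), Z = Q − 19.5·n = (64.64, -17.25). Then |NJ| = |J − N| = 66.90.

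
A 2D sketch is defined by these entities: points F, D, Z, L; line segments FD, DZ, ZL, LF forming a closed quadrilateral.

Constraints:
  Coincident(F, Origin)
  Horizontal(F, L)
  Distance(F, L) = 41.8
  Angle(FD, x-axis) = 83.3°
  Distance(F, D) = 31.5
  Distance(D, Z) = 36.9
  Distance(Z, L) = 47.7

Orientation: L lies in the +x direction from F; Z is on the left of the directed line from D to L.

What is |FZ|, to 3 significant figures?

60.1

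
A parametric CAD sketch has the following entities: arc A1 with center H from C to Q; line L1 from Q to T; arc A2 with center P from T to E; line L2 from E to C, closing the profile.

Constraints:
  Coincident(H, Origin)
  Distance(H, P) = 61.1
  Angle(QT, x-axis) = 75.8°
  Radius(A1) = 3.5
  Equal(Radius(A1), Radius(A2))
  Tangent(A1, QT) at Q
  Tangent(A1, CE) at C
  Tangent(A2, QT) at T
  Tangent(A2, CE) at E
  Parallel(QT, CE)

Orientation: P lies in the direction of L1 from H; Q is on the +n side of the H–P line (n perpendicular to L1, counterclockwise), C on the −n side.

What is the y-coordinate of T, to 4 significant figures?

60.09

The slot axis is L1's direction at 75.8°, so u = (cos 75.8°, sin 75.8°) = (0.2453, 0.9694) and n = (−sin 75.8°, cos 75.8°) = (-0.9694, 0.2453). H is at the origin and P lies 61.1 along u from H, so P = 61.1·u = (14.99, 59.23). Tangency of A1 to both parallel lines with radius 3.5 puts Q and C at H ± 3.5·n: Q = (-3.393, 0.8586), C = (3.393, -0.8586). Equal radii place T and E the same way about P: T = P + 3.5·n = (11.60, 60.09), E = P − 3.5·n = (18.38, 58.37). So T.y = 60.09.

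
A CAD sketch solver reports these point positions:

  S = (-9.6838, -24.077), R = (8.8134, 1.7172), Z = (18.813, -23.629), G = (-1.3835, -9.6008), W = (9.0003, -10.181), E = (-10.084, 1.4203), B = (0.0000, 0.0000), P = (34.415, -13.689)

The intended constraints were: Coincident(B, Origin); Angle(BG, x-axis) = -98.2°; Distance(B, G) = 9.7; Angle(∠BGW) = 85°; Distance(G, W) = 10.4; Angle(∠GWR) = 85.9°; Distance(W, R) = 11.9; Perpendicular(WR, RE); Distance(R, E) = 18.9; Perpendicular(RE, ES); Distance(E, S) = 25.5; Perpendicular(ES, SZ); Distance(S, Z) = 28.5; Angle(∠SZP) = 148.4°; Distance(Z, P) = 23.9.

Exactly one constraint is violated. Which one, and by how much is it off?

Distance(Z, P) = 23.9 — off by 5.40.

B = (0.00, 0.00) ✓; BG at -98.20° ✓; |BG| = 9.700 ✓; ∠BGW = 85.00° ✓; |GW| = 10.40 ✓; ∠GWR = 85.90° ✓; |WR| = 11.90 ✓; ∠(WR, RE) = 90.00° ✓; |RE| = 18.90 ✓; ∠(RE, ES) = 90.00° ✓; |ES| = 25.50 ✓; ∠(ES, SZ) = 90.00° ✓; |SZ| = 28.50 ✓; ∠SZP = 148.4° ✓; |ZP| = 18.50 ✗.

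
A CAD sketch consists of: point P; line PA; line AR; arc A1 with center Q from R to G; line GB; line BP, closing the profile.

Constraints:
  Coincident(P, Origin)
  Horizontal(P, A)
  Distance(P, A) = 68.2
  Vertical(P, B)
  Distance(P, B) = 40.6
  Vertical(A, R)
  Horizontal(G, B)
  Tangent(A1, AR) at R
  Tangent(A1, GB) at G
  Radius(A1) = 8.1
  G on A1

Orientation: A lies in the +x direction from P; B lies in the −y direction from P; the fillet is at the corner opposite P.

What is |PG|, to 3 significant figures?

72.5

P is at the origin; PA is horizontal with |PA| = 68.2 and A on the +x side, so A = (68.2, 0.00). PB is vertical with |PB| = 40.6 and B on the −y side, so B = (0.00, -40.6). The virtual corner opposite P is at (68.2, -40.6). The tangent condition forces QR to be normal to AR and since A1 is tangent to GB there, QG ⟂ GB, with radius 8.1, so the center Q sits 8.1 in from both sides at Q = (60.1, -32.5). That places the tangent points at R = (68.2, -32.5) on AR and G = (60.1, -40.6) on GB. Then |PG| = |G − P| = 72.5.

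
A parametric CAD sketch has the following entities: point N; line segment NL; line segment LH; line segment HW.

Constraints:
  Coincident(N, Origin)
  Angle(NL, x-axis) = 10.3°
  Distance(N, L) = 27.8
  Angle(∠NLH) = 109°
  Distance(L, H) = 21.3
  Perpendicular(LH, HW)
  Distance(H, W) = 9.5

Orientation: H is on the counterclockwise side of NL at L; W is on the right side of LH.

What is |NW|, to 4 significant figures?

46.92

N is at the origin; NL runs at 10.3° with length 27.8, so L = 27.8·(cos 10.3°, sin 10.3°) = (27.35, 4.971). ∠NLH = 109.0°, so LH runs at 10.3° + (180° − 109.0°) = 81.30° from the x-axis; with |LH| = 21.3, H = L + 21.3·(cos 81.30°, sin 81.30°) = (30.57, 26.03). LH is perpendicular to HW; with |HW| = 9.5 on the right of LH, W = H + 9.5·(0.9885, -0.1513) = (39.96, 24.59). Then |NW| = |W − N| = 46.92.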